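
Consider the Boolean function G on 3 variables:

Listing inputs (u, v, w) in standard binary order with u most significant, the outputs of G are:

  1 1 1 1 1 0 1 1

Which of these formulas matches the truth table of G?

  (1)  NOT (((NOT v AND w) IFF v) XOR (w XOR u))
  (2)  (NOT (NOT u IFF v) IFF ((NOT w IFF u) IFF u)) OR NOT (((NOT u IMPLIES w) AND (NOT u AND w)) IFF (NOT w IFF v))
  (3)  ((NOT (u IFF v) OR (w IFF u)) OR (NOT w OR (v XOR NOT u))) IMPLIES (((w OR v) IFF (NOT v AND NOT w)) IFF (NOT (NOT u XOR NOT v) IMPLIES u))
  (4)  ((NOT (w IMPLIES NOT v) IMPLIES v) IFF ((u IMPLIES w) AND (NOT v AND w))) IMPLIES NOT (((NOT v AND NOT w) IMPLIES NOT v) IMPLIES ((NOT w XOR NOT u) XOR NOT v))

(1) fails at (0,0,0): the formula yields 0, G is 1.
(2) fails at (0,0,1): the formula yields 0, G is 1.
(3) fails at (0,1,0): the formula yields 0, G is 1.
(4) is the remaining candidate, and it agrees with G on all 8 inputs.

4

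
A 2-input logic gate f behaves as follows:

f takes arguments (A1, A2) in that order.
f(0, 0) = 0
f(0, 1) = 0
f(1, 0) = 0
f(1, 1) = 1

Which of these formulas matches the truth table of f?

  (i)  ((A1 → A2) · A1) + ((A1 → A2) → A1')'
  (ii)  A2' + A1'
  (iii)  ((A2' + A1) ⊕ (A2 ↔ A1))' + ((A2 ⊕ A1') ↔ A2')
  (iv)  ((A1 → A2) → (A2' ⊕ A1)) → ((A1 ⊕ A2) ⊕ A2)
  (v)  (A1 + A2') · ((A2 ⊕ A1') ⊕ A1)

i

(ii): at (0,0) it gives 1, but f = 0 — eliminated.
(iii): at (0,0) it gives 1, but f = 0 — eliminated.
(iv): at (0,1) it gives 1, but f = 0 — eliminated.
(v): at (0,0) it gives 1, but f = 0 — eliminated.
Only (i) survives; checking it on all 4 rows confirms it matches f.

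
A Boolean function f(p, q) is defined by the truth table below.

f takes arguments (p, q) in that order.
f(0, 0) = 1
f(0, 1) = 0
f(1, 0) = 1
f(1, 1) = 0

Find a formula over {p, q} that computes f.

f(p, q) = not q

The output is the negation of q.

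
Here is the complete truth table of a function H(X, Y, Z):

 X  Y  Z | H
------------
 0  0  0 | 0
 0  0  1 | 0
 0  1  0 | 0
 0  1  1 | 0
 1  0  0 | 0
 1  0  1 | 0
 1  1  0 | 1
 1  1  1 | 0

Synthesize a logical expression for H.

Only row (1,1,0) gives 1. That row's minterm X·Y·¬Z is H directly.

H(X, Y, Z) = (X & Y) & ~Z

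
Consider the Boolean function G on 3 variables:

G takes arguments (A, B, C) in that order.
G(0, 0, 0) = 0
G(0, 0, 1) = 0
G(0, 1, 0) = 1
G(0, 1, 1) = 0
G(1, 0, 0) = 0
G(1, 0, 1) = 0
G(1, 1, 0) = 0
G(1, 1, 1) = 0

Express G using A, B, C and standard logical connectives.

G is 1 on exactly one input, (0,1,0), whose minterm is ¬A·B·¬C. So G is just that conjunction.

G(A, B, C) = (¬A ∧ B) ∧ ¬C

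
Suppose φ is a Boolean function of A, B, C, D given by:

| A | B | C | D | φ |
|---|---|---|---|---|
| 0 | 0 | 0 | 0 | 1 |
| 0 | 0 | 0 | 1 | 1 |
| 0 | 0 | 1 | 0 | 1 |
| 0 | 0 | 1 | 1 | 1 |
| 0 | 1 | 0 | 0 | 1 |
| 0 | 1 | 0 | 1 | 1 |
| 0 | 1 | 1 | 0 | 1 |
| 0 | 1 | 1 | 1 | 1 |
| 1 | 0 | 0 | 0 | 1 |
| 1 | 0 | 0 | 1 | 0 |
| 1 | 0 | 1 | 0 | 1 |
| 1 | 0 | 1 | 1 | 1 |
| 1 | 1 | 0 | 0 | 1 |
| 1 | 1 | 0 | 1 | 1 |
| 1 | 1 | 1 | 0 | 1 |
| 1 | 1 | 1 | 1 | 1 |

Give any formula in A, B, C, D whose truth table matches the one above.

φ is 0 on exactly one input, (1,0,0,1), whose minterm is A·¬B·¬C·D. So φ is the negation of that single conjunction.

φ(A, B, C, D) = not (((A and not B) and not C) and D)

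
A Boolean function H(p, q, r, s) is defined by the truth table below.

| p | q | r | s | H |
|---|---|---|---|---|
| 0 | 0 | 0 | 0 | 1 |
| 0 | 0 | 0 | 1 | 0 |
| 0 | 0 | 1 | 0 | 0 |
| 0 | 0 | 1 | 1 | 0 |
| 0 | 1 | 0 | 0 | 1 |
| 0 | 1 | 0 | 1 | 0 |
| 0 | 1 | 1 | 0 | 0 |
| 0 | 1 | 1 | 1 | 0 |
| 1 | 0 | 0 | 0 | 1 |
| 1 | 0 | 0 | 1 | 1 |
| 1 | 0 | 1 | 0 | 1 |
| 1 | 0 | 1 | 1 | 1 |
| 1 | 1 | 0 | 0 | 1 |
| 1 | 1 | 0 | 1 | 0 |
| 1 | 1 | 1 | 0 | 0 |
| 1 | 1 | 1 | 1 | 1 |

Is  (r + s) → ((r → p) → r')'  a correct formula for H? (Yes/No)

Evaluate (r + s) → ((r → p) → r')' on each row and compare to H:
  p=0, q=0, r=0, s=0: formula gives 1, H = 1 ✓
  p=0, q=0, r=0, s=1: formula gives 0, H = 0 ✓
  p=0, q=0, r=1, s=0: formula gives 0, H = 0 ✓
  p=0, q=0, r=1, s=1: formula gives 0, H = 0 ✓
  …
  p=1, q=0, r=0, s=1: formula gives 0, but H = 1 ✗
A single disagreement suffices: at (1,0,0,1) they differ, so the formula does not compute H.

No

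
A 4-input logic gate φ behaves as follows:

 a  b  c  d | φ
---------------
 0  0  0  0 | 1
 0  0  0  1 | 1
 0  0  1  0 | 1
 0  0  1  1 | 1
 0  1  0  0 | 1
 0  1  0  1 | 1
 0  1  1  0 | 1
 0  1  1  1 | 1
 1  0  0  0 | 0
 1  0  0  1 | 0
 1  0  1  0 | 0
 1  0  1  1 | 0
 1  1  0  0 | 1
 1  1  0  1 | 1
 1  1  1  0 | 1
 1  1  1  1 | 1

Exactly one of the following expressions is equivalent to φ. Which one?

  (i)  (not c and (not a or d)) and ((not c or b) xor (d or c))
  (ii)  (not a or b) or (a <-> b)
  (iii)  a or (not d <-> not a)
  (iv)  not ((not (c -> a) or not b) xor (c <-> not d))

ii

(i): at (0,0,0,1) it gives 0, but φ = 1 — eliminated.
(iii): at (0,0,0,1) it gives 0, but φ = 1 — eliminated.
(iv): at (0,0,0,0) it gives 0, but φ = 1 — eliminated.
(ii) is the remaining candidate, and it agrees with φ on all 16 inputs.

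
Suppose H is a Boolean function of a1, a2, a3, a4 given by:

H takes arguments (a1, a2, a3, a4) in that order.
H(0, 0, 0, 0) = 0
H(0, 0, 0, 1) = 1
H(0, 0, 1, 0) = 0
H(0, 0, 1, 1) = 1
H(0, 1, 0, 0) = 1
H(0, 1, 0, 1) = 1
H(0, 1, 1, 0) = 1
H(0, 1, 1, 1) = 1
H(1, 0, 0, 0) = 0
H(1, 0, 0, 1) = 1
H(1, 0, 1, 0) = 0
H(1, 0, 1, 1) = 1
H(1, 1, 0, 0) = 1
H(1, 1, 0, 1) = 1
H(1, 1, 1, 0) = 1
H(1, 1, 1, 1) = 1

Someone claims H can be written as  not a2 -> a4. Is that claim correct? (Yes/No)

Test each input against both H and the formula:
  a1=0, a2=0, a3=0, a4=0: formula gives 0, H = 0 ✓
  a1=0, a2=0, a3=0, a4=1: formula gives 1, H = 1 ✓
  a1=0, a2=0, a3=1, a4=0: formula gives 0, H = 0 ✓
  a1=0, a2=0, a3=1, a4=1: formula gives 1, H = 1 ✓
  … (the remaining 12 rows also agree.)
Every row agrees, so the formula is equivalent.

Yes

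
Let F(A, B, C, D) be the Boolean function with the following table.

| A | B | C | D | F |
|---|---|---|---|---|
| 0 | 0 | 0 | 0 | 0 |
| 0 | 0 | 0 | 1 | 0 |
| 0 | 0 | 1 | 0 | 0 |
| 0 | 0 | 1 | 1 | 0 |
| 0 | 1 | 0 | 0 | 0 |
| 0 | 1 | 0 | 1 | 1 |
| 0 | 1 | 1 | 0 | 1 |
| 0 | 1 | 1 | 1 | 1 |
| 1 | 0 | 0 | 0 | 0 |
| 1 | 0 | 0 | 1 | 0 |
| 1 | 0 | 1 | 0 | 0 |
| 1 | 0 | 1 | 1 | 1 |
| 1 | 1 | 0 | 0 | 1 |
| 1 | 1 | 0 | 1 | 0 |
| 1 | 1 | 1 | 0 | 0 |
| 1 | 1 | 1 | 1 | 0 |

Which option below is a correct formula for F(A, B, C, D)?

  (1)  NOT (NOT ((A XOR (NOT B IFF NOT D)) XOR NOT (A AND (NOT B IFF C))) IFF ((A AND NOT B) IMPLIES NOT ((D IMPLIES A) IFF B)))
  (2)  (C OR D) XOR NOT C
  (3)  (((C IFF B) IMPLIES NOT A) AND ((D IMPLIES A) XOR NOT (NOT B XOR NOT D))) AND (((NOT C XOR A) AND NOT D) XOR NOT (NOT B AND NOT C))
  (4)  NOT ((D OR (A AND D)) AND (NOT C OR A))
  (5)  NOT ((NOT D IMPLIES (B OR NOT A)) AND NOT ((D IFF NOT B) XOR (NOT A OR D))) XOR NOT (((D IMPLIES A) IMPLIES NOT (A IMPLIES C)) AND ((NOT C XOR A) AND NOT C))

3

(1): at (0,0,0,1) it gives 1, but F = 0 — eliminated.
(2): at (0,0,0,0) it gives 1, but F = 0 — eliminated.
(4): at (0,0,0,0) it gives 1, but F = 0 — eliminated.
(5): at (0,0,1,1) it gives 1, but F = 0 — eliminated.
Only (3) survives; checking it on all 16 rows confirms it matches F.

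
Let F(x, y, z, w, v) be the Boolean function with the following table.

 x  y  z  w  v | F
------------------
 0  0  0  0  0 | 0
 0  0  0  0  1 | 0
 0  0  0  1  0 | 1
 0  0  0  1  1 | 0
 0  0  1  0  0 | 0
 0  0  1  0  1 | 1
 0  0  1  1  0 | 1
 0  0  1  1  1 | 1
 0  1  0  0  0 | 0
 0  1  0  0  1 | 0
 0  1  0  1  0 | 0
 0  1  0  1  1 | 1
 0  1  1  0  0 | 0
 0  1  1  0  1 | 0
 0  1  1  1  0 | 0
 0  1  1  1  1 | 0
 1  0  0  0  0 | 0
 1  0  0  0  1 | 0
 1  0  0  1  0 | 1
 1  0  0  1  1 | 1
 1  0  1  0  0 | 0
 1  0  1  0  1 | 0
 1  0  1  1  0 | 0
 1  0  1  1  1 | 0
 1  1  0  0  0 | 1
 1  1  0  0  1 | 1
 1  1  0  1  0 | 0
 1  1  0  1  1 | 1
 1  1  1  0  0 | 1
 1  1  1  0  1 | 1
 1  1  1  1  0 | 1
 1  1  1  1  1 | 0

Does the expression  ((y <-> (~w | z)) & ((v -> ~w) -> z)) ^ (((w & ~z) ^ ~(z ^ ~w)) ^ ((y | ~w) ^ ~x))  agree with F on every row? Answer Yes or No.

No

Check the formula against F row by row:
  x=0, y=0, z=0, w=0, v=0: formula gives 0, F = 0 ✓
  x=0, y=0, z=0, w=0, v=1: formula gives 0, F = 0 ✓
  x=0, y=0, z=0, w=1, v=0: formula gives 1, F = 1 ✓
  x=0, y=0, z=0, w=1, v=1: formula gives 0, F = 0 ✓
  x=0, y=0, z=1, w=0, v=0: formula gives 1, but F = 0 ✗
Since they disagree at (0,0,1,0,0), the expression is not a correct formula for F.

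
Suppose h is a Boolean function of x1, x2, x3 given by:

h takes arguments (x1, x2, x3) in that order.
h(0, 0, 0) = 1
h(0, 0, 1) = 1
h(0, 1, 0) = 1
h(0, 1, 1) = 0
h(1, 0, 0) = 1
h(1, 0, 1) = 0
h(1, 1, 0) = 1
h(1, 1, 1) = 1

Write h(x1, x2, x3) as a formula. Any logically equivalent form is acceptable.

h(x1, x2, x3) = (((x1' · x2) · x3) + ((x1 · x2') · x3))'

There are just 2 zero rows: (0,1,1), (1,0,1). Their minterms are ¬x1·x2·x3, x1·¬x2·x3; the OR of those covers precisely the 0-outputs, and negating it yields h.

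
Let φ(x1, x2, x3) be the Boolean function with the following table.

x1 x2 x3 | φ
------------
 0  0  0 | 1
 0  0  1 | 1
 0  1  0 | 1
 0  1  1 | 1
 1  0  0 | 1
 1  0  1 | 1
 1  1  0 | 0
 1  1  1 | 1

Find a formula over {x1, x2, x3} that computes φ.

φ(x1, x2, x3) = not ((x1 and x2) and not x3)

Only row (1,1,0) gives 0. So φ is 1 everywhere except there — the complement of the minterm x1·x2·¬x3.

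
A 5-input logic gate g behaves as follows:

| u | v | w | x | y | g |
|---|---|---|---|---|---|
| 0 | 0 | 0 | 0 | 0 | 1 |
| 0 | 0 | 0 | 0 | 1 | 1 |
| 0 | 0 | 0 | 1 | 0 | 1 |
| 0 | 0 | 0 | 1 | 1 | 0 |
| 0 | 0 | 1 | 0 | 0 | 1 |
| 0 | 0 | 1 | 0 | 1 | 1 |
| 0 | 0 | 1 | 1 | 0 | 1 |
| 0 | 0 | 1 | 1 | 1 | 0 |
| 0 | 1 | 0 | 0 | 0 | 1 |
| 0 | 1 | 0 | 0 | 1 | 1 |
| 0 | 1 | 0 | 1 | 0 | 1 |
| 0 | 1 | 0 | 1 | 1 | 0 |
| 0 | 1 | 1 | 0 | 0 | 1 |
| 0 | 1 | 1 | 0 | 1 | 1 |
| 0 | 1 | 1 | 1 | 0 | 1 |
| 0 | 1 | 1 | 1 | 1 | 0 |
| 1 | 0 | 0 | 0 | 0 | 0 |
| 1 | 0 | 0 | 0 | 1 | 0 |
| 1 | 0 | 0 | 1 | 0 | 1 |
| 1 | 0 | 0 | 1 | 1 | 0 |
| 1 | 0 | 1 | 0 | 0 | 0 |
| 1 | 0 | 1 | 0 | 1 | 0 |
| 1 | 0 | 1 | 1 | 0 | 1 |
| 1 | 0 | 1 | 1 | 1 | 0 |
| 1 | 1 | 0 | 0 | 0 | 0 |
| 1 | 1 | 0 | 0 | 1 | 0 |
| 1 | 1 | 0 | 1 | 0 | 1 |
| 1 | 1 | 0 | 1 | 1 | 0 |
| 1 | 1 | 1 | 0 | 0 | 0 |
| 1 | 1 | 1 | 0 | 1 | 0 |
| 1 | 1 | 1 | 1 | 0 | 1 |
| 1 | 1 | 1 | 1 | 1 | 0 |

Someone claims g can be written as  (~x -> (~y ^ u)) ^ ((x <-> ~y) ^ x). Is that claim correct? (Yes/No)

Yes

Test each input against both g and the formula:
  u=0, v=0, w=0, x=0, y=0: formula gives 1, g = 1 ✓
  u=0, v=0, w=0, x=0, y=1: formula gives 1, g = 1 ✓
  u=0, v=0, w=0, x=1, y=0: formula gives 1, g = 1 ✓
  u=0, v=0, w=0, x=1, y=1: formula gives 0, g = 0 ✓
  …and likewise for the remaining 28 rows.
Every row agrees, so the formula is equivalent.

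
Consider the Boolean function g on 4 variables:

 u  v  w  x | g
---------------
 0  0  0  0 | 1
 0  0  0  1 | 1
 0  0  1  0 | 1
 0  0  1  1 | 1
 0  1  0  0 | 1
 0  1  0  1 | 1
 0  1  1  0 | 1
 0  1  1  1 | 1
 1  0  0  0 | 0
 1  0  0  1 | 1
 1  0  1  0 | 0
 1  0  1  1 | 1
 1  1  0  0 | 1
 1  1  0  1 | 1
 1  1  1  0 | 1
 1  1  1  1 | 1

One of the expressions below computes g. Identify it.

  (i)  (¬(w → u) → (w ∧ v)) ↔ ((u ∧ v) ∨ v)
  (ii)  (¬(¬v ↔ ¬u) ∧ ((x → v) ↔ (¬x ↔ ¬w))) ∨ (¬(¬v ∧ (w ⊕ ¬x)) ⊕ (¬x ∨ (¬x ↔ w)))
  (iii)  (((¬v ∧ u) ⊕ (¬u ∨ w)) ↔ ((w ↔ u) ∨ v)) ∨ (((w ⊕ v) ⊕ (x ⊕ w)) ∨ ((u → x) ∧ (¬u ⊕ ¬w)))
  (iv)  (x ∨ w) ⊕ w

(i) fails at (0,0,0,0): the formula yields 0, g is 1.
(ii) fails at (0,0,0,1): the formula yields 0, g is 1.
(iv) fails at (0,0,0,0): the formula yields 0, g is 1.
Only (iii) survives; checking it on all 16 rows confirms it matches g.

iii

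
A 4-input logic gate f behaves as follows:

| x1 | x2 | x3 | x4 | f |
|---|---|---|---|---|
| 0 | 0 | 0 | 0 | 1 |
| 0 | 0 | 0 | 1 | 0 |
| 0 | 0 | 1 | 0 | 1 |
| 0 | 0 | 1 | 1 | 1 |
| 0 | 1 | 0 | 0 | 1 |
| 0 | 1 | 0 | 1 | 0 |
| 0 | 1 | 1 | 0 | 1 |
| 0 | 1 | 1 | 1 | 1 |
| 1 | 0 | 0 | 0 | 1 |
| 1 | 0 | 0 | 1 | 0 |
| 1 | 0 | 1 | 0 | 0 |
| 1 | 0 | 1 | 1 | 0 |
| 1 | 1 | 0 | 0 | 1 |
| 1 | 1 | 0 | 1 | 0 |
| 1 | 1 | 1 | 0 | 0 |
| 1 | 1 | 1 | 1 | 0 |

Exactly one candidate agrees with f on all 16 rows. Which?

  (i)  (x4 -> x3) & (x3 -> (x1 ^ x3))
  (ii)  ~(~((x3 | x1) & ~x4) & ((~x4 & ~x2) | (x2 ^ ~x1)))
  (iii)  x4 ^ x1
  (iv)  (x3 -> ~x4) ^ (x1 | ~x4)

i

(ii): at (0,0,0,0) it gives 0, but f = 1 — eliminated.
(iii): at (0,0,0,0) it gives 0, but f = 1 — eliminated.
(iv): at (0,0,0,0) it gives 0, but f = 1 — eliminated.
Only (i) survives; checking it on all 16 rows confirms it matches f.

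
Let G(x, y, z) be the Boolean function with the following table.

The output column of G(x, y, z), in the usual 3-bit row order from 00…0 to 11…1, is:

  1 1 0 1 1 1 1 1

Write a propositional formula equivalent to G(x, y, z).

G is 0 on exactly one input, (0,1,0), whose minterm is ¬x·y·¬z. So G is the negation of that single conjunction.

G(x, y, z) = ((x' · y) · z')'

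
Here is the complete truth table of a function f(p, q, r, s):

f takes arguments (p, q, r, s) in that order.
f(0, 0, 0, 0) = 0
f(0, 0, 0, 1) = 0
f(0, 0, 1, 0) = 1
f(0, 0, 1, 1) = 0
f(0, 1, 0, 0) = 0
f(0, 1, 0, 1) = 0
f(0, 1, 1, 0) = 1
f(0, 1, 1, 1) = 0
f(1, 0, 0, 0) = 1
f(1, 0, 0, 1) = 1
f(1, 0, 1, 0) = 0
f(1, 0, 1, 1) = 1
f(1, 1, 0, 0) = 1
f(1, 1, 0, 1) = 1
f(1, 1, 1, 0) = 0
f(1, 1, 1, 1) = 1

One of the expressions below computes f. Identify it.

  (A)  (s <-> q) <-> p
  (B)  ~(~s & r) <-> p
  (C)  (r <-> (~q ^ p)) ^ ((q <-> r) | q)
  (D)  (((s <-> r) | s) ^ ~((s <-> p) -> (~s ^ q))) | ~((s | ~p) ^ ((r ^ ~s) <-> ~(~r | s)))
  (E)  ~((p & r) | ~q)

(A) fails at (0,0,0,1): the formula yields 1, f is 0.
(C) fails at (0,0,0,0): the formula yields 1, f is 0.
(D) fails at (0,0,0,0): the formula yields 1, f is 0.
(E) fails at (0,0,1,0): the formula yields 0, f is 1.
(B) is the remaining candidate, and it agrees with f on all 16 inputs.

B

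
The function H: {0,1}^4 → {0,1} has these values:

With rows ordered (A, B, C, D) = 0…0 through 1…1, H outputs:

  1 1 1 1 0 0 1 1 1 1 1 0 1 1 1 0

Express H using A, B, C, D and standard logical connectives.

There are just 4 zero rows: (0,1,0,0), (0,1,0,1), (1,0,1,1), (1,1,1,1). Their minterms are ¬A·B·¬C·¬D, ¬A·B·¬C·D, A·¬B·C·D, A·B·C·D; the OR of those covers precisely the 0-outputs, and negating it yields H.

H(A, B, C, D) = ~((((((~A & B) & ~C) & ~D) | (((~A & B) & ~C) & D)) | (((A & ~B) & C) & D)) | (((A & B) & C) & D))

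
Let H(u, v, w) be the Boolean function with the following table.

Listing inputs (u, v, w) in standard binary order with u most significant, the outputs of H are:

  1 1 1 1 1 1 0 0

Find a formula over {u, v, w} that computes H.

There are just 2 zero rows: (1,1,0), (1,1,1). Their minterms are u·v·¬w, u·v·w; the OR of those covers precisely the 0-outputs, and negating it yields H.

H(u, v, w) = ¬(((u ∧ v) ∧ ¬w) ∨ ((u ∧ v) ∧ w))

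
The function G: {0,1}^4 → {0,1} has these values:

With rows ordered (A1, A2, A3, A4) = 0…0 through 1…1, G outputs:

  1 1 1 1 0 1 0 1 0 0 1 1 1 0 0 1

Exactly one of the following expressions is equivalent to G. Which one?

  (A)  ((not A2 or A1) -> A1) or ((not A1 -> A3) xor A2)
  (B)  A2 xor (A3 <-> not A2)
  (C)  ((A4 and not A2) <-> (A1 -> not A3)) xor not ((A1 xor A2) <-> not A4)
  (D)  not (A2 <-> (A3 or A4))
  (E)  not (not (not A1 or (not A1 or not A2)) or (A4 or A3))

(A) fails at (0,0,0,0): the formula yields 0, G is 1.
(B) fails at (0,0,0,0): the formula yields 0, G is 1.
(D) fails at (0,0,0,0): the formula yields 0, G is 1.
(E) fails at (0,0,0,1): the formula yields 0, G is 1.
That leaves (C). Evaluating it on every row reproduces the table of G exactly.

C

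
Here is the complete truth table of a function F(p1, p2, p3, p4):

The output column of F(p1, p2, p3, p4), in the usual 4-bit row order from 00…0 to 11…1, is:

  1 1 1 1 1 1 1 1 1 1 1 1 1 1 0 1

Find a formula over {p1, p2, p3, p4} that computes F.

F(p1, p2, p3, p4) = (((p1 · p2) · p3) · p4')'

F is 0 on exactly one input, (1,1,1,0), whose minterm is p1·p2·p3·¬p4. So F is the negation of that single conjunction.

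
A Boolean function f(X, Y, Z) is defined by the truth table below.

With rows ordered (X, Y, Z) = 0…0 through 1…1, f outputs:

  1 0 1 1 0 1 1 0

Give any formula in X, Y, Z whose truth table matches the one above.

f(X, Y, Z) = ¬((((¬X ∧ ¬Y) ∧ Z) ∨ ((X ∧ ¬Y) ∧ ¬Z)) ∨ ((X ∧ Y) ∧ Z))

The 0-rows are (0,0,1), (1,0,0), (1,1,1). Take each as a conjunction (¬X·¬Y·Z, X·¬Y·¬Z, X·Y·Z), form their disjunction, and complement — that gives a formula that is 1 everywhere f is.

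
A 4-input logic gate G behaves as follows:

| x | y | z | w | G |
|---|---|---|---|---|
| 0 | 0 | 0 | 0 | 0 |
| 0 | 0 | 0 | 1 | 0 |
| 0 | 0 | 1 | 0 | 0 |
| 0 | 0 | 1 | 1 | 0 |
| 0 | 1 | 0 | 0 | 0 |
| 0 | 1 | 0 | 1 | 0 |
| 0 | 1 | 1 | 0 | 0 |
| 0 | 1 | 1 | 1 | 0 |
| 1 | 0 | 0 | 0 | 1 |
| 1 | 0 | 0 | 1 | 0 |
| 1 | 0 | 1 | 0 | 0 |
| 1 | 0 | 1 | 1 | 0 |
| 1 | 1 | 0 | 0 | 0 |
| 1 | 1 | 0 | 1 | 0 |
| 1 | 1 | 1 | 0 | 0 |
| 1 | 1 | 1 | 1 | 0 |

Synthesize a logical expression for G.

Only row (1,0,0,0) gives 1. That row's minterm x·¬y·¬z·¬w is G directly.

G(x, y, z, w) = ((x & ~y) & ~z) & ~w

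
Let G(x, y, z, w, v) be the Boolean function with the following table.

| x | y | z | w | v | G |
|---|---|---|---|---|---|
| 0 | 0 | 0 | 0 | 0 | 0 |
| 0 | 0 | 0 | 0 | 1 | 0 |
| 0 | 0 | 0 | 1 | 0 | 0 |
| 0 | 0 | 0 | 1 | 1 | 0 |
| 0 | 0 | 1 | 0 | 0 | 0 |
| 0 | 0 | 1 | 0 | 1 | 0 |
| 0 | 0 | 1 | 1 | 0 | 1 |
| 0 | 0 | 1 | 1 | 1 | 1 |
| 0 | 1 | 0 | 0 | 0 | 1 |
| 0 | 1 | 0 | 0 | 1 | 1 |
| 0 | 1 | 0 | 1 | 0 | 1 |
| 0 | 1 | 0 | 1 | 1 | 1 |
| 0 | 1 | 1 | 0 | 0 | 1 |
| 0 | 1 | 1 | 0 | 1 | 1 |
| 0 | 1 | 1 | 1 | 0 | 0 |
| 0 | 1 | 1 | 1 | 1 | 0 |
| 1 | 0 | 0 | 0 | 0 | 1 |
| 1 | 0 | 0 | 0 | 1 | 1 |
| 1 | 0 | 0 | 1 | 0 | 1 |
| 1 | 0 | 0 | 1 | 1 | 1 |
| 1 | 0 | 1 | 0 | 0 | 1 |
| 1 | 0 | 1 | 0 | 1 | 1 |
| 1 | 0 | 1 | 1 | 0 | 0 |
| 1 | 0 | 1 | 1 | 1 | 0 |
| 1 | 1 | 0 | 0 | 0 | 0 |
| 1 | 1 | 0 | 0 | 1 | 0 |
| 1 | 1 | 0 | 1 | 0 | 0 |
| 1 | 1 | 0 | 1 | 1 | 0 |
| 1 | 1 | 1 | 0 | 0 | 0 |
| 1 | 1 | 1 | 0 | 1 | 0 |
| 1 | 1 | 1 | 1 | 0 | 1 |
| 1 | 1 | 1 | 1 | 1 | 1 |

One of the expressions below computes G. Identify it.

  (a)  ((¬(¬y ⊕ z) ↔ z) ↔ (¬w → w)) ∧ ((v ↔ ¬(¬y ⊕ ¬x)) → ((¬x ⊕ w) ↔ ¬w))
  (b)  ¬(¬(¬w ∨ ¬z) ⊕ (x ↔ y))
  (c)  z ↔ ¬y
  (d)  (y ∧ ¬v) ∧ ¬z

b

(a) disagrees with G on (0,0,0,1,0) (formula → 1, table → 0); rule it out.
(c) disagrees with G on (0,0,1,0,0) (formula → 1, table → 0); rule it out.
(d) disagrees with G on (0,0,1,1,0) (formula → 0, table → 1); rule it out.
(b) is the remaining candidate, and it agrees with G on all 32 inputs.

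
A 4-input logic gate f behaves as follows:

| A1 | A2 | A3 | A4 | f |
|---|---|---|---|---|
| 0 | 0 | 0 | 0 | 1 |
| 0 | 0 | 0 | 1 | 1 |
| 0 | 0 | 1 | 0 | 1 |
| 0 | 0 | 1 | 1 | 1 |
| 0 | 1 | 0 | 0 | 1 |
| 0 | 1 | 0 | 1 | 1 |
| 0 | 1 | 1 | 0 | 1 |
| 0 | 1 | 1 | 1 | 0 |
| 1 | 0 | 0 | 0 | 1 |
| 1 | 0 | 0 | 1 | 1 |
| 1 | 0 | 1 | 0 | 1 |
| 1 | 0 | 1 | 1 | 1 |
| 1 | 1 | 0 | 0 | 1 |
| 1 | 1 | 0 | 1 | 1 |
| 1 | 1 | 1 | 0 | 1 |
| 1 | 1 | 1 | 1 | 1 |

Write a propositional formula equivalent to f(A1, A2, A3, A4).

f is 0 on exactly one input, (0,1,1,1), whose minterm is ¬A1·A2·A3·A4. So f is the negation of that single conjunction.

f(A1, A2, A3, A4) = (((A1' · A2) · A3) · A4)'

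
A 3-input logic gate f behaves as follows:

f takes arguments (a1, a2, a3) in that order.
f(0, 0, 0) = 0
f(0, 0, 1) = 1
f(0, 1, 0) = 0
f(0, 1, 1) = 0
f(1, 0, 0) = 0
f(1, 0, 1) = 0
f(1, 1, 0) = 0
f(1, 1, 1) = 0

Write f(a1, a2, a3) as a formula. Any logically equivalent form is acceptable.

f(a1, a2, a3) = (~a1 & ~a2) & a3

Only row (0,0,1) gives 1. That row's minterm ¬a1·¬a2·a3 is f directly.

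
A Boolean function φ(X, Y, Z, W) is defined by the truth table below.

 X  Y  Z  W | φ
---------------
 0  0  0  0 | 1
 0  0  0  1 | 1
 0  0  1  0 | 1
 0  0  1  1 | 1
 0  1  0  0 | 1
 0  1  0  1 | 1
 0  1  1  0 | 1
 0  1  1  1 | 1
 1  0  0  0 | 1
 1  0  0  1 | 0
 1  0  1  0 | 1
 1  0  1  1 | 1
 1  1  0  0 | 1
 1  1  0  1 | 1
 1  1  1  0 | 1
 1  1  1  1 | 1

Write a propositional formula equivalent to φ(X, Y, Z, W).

φ(X, Y, Z, W) = (((X · Y') · Z') · W)'

φ is 0 on exactly one input, (1,0,0,1), whose minterm is X·¬Y·¬Z·W. So φ is the negation of that single conjunction.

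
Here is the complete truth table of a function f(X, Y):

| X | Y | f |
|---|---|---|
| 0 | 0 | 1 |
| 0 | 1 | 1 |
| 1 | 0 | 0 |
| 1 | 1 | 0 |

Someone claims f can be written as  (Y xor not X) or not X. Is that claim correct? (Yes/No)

No

Check the formula against f row by row:
  X=0, Y=0: formula gives 1, f = 1 ✓
  X=0, Y=1: formula gives 1, f = 1 ✓
  X=1, Y=0: formula gives 0, f = 0 ✓
  X=1, Y=1: formula gives 1, but f = 0 ✗
A single disagreement suffices: at (1,1) they differ, so the formula does not compute f.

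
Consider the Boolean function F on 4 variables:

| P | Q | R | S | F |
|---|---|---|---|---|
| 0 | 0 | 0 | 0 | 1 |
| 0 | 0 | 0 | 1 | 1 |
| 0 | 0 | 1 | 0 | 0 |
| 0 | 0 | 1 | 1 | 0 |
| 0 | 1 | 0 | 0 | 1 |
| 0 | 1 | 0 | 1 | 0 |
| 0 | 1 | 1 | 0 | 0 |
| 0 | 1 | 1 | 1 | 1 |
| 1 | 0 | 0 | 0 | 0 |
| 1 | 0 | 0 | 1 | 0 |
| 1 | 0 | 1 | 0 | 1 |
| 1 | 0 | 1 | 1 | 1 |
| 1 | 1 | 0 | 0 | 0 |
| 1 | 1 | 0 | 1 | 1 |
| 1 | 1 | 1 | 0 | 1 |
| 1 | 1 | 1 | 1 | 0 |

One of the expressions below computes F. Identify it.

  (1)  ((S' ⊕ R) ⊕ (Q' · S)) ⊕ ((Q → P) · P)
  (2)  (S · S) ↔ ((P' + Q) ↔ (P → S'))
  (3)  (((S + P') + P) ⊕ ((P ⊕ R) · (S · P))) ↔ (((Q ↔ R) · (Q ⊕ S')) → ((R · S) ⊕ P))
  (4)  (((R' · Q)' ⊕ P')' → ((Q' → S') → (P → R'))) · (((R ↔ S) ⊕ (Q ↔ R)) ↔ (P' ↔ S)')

(2) disagrees with F on (0,0,0,0) (formula → 0, table → 1); rule it out.
(3) disagrees with F on (0,0,0,0) (formula → 0, table → 1); rule it out.
(4) disagrees with F on (0,0,0,0) (formula → 0, table → 1); rule it out.
Only (1) survives; checking it on all 16 rows confirms it matches F.

1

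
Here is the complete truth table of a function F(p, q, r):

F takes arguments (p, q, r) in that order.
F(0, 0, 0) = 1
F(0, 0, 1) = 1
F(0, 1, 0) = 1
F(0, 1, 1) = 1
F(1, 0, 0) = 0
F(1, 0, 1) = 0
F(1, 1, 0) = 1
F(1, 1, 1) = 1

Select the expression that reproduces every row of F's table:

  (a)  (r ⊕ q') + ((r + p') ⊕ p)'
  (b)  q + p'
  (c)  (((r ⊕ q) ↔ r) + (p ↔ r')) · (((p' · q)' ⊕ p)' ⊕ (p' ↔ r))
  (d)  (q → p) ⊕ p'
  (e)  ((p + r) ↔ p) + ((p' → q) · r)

b

(a) fails at (0,0,1): the formula yields 0, F is 1.
(c) fails at (0,0,0): the formula yields 0, F is 1.
(d) fails at (0,0,0): the formula yields 0, F is 1.
(e) fails at (0,0,1): the formula yields 0, F is 1.
(b) is the remaining candidate, and it agrees with F on all 8 inputs.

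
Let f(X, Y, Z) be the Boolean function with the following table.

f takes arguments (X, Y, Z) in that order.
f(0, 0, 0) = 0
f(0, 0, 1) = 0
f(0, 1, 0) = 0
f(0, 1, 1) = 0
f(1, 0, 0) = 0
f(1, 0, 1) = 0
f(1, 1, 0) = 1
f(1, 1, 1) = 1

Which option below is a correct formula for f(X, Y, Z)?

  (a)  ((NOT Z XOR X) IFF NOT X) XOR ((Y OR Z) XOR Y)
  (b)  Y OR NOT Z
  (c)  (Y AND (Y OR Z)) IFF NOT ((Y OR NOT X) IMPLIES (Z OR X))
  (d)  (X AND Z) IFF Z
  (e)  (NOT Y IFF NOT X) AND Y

e

(a) disagrees with f on (0,0,0) (formula → 1, table → 0); rule it out.
(b) disagrees with f on (0,0,0) (formula → 1, table → 0); rule it out.
(c) disagrees with f on (0,0,1) (formula → 1, table → 0); rule it out.
(d) disagrees with f on (0,0,0) (formula → 1, table → 0); rule it out.
Only (e) survives; checking it on all 8 rows confirms it matches f.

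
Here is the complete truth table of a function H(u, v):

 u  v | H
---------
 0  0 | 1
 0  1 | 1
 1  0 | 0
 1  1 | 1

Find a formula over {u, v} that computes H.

H(u, v) = (u · v')'

Only row (1,0) gives 0. So H is 1 everywhere except there — the complement of the minterm u·¬v.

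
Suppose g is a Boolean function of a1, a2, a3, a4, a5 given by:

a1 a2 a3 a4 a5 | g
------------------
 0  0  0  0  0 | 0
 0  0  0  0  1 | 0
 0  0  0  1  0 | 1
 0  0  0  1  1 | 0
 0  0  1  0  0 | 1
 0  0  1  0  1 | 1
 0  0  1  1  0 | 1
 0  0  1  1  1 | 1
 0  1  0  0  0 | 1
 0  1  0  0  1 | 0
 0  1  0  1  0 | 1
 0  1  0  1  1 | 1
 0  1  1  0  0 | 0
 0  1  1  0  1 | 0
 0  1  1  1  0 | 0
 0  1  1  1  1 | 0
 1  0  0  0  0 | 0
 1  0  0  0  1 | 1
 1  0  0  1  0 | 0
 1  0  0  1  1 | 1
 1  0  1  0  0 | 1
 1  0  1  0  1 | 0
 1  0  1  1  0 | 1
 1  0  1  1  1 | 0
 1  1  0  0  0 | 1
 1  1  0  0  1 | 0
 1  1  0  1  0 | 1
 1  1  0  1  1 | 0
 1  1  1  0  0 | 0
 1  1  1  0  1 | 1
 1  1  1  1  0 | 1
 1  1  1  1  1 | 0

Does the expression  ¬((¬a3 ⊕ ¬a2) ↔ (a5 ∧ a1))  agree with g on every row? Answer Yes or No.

No

Test each input against both g and the formula:
  a1=0, a2=0, a3=0, a4=0, a5=0: formula gives 0, g = 0 ✓
  a1=0, a2=0, a3=0, a4=0, a5=1: formula gives 0, g = 0 ✓
  a1=0, a2=0, a3=0, a4=1, a5=0: formula gives 0, but g = 1 ✗
Row (0,0,0,1,0) is a counterexample, so the formula is not equivalent to g.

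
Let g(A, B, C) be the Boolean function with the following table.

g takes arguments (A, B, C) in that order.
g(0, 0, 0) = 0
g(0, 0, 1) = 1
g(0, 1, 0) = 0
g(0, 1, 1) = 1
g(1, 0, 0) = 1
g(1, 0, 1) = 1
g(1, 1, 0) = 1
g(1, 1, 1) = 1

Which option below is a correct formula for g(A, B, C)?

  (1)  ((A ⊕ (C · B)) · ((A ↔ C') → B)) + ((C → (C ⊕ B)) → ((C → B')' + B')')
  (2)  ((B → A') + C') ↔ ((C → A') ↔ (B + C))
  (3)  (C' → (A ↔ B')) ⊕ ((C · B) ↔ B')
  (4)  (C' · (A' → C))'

3

(1) disagrees with g on (0,0,1) (formula → 0, table → 1); rule it out.
(2) disagrees with g on (0,1,0) (formula → 1, table → 0); rule it out.
(4) disagrees with g on (0,0,0) (formula → 1, table → 0); rule it out.
(3) is the remaining candidate, and it agrees with g on all 8 inputs.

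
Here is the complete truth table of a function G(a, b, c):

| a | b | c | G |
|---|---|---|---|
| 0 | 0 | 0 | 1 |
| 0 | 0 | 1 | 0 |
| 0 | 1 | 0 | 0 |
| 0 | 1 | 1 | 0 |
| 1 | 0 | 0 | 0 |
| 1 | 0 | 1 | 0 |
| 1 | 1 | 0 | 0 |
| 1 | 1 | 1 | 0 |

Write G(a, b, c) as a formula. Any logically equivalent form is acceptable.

G(a, b, c) = ¬((a ∨ b) ∨ c)

The output is 1 only when every input is 0 — NOR of all inputs.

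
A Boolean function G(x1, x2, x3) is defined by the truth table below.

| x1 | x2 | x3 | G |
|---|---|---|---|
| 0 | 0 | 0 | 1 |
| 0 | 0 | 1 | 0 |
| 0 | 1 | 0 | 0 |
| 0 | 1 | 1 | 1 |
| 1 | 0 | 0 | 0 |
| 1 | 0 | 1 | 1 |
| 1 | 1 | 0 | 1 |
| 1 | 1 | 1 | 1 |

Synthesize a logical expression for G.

G(x1, x2, x3) = NOT ((((NOT x1 AND NOT x2) AND x3) OR ((NOT x1 AND x2) AND NOT x3)) OR ((x1 AND NOT x2) AND NOT x3))

G is 0 on only 3 rows — (0,0,1), (0,1,0), (1,0,0). Writing each as a minterm (¬x1·¬x2·x3, ¬x1·x2·¬x3, x1·¬x2·¬x3) and OR-ing them characterizes exactly where G=0, so G is the negation of that disjunction.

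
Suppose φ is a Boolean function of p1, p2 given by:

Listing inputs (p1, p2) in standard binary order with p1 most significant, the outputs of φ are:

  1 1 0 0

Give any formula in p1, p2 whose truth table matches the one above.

φ(p1, p2) = not p1

The output is the negation of p1.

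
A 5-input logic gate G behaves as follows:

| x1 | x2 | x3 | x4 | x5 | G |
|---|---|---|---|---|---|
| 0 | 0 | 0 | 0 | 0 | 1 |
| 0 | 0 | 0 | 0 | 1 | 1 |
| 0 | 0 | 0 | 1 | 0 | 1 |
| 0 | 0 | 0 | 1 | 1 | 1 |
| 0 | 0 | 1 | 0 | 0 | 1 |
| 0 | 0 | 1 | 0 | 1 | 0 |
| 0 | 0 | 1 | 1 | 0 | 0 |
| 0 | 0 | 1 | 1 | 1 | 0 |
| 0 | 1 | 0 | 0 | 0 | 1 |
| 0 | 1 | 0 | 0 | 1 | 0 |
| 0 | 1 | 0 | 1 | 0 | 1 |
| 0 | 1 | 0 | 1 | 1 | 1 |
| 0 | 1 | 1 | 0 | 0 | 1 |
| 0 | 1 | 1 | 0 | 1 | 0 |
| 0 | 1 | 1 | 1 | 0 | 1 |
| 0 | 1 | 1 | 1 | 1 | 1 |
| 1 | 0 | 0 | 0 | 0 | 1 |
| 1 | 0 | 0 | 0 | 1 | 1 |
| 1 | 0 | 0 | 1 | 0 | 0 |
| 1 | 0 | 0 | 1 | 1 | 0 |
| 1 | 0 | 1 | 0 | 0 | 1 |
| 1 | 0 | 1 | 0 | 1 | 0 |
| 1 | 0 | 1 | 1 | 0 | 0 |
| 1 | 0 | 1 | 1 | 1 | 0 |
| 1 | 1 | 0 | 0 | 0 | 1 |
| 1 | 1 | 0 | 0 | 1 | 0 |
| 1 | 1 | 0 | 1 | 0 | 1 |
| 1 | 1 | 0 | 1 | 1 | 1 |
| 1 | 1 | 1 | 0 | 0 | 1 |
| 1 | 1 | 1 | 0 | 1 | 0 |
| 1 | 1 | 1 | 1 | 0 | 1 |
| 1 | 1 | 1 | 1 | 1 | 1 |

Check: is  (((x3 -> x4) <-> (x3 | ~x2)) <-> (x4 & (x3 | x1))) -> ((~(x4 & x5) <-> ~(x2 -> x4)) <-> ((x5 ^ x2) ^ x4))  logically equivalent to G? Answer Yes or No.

Evaluate (((x3 -> x4) <-> (x3 | ~x2)) <-> (x4 & (x3 | x1))) -> ((~(x4 & x5) <-> ~(x2 -> x4)) <-> ((x5 ^ x2) ^ x4)) on each row and compare to G:
  x1=0, x2=0, x3=0, x4=0, x5=0: formula gives 1, G = 1 ✓
  x1=0, x2=0, x3=0, x4=0, x5=1: formula gives 1, G = 1 ✓
  x1=0, x2=0, x3=0, x4=1, x5=0: formula gives 1, G = 1 ✓
  x1=0, x2=0, x3=0, x4=1, x5=1: formula gives 1, G = 1 ✓
  …and likewise for the remaining 28 rows.
All 32 rows match — the expression computes G exactly.

Yes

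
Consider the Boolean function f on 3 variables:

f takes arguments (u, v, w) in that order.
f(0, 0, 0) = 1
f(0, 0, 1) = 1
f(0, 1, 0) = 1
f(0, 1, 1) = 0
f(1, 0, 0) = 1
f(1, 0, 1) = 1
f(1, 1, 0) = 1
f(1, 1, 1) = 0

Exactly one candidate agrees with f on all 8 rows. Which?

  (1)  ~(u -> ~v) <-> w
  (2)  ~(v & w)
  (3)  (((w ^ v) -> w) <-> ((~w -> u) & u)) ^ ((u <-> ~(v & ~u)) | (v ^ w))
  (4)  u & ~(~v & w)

(1): at (0,0,1) it gives 0, but f = 1 — eliminated.
(3): at (0,0,0) it gives 0, but f = 1 — eliminated.
(4): at (0,0,0) it gives 0, but f = 1 — eliminated.
That leaves (2). Evaluating it on every row reproduces the table of f exactly.

2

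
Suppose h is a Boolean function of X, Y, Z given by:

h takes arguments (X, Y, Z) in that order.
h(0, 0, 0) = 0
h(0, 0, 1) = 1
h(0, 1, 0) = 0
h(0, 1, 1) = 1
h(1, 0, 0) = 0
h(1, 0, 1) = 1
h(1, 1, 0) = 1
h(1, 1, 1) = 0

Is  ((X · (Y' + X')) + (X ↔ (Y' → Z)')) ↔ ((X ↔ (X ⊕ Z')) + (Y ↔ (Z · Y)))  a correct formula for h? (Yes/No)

Test each input against both h and the formula:
  X=0, Y=0, Z=0: formula gives 0, h = 0 ✓
  X=0, Y=0, Z=1: formula gives 1, h = 1 ✓
  X=0, Y=1, Z=0: formula gives 0, h = 0 ✓
  X=0, Y=1, Z=1: formula gives 1, h = 1 ✓
  X=1, Y=0, Z=0: formula gives 1, but h = 0 ✗
Row (1,0,0) is a counterexample, so the formula is not equivalent to h.

No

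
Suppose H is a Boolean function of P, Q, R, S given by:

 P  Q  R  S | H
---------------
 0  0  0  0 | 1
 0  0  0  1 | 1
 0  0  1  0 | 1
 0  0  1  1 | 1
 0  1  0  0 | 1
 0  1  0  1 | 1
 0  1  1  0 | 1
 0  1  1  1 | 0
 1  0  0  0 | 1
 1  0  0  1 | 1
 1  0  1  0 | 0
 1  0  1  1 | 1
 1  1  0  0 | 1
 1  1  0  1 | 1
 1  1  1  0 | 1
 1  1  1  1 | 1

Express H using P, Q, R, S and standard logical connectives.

H(P, Q, R, S) = NOT ((((NOT P AND Q) AND R) AND S) OR (((P AND NOT Q) AND R) AND NOT S))

H is 0 on only 2 rows — (0,1,1,1), (1,0,1,0). Writing each as a minterm (¬P·Q·R·S, P·¬Q·R·¬S) and OR-ing them characterizes exactly where H=0, so H is the negation of that disjunction.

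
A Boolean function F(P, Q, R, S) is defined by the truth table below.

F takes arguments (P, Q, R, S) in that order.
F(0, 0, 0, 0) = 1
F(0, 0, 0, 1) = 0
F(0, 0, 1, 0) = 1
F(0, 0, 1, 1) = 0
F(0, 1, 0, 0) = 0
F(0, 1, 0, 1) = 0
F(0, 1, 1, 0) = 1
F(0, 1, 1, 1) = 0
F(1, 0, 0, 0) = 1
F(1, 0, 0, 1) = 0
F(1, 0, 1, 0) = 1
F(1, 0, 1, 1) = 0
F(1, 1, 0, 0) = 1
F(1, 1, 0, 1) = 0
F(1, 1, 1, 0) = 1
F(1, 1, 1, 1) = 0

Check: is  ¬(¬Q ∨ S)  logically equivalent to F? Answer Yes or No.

No

Check the formula against F row by row:
  P=0, Q=0, R=0, S=0: formula gives 0, but F = 1 ✗
A single disagreement suffices: at (0,0,0,0) they differ, so the formula does not compute F.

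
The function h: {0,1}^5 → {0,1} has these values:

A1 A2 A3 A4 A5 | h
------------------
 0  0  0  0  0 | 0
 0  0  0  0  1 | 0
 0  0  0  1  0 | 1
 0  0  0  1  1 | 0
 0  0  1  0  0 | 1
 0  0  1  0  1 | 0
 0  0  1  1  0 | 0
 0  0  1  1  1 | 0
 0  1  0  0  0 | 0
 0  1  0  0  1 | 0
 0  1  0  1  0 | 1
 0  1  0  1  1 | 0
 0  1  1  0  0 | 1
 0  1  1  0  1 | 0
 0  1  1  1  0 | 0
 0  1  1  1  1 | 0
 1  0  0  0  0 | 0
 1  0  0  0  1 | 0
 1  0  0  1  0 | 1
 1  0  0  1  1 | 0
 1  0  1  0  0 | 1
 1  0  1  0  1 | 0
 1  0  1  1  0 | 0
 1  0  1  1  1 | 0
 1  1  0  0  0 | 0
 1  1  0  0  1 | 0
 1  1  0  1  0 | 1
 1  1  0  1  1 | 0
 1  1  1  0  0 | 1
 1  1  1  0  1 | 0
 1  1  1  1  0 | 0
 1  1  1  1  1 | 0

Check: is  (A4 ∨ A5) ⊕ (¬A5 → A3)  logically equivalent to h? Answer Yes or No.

Test each input against both h and the formula:
  A1=0, A2=0, A3=0, A4=0, A5=0: formula gives 0, h = 0 ✓
  A1=0, A2=0, A3=0, A4=0, A5=1: formula gives 0, h = 0 ✓
  A1=0, A2=0, A3=0, A4=1, A5=0: formula gives 1, h = 1 ✓
  A1=0, A2=0, A3=0, A4=1, A5=1: formula gives 0, h = 0 ✓
  … (the remaining 28 rows also agree.)
All 32 rows match — the expression computes h exactly.

Yes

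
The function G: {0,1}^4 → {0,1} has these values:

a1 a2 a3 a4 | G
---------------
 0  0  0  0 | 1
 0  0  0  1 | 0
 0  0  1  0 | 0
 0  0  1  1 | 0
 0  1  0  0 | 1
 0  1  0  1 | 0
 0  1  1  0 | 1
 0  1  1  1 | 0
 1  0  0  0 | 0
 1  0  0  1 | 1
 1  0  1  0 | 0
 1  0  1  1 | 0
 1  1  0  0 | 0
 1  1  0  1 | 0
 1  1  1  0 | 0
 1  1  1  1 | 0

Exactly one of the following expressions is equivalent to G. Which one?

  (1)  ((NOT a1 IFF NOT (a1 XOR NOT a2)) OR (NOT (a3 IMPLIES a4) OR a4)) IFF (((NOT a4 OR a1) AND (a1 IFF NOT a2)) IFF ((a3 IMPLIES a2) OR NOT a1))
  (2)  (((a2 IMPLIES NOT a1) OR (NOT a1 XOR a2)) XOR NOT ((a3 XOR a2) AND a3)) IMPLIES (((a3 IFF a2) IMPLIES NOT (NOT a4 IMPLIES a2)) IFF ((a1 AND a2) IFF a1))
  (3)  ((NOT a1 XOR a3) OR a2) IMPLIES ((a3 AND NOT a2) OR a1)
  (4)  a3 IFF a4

(2) disagrees with G on (0,0,0,1) (formula → 1, table → 0); rule it out.
(3) disagrees with G on (0,0,0,0) (formula → 0, table → 1); rule it out.
(4) disagrees with G on (0,0,1,1) (formula → 1, table → 0); rule it out.
Only (1) survives; checking it on all 16 rows confirms it matches G.

1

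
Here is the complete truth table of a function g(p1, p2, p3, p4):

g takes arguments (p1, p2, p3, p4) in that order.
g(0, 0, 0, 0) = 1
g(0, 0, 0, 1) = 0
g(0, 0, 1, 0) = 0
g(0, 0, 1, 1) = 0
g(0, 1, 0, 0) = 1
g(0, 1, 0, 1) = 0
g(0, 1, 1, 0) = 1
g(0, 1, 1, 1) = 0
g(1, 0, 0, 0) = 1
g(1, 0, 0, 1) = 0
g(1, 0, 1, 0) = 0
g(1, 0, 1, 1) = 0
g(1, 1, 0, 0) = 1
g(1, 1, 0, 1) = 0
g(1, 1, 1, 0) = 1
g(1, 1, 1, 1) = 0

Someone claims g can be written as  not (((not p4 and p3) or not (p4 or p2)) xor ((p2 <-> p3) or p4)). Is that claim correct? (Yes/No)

Test each input against both g and the formula:
  p1=0, p2=0, p3=0, p4=0: formula gives 1, g = 1 ✓
  p1=0, p2=0, p3=0, p4=1: formula gives 0, g = 0 ✓
  p1=0, p2=0, p3=1, p4=0: formula gives 0, g = 0 ✓
  p1=0, p2=0, p3=1, p4=1: formula gives 0, g = 0 ✓
  …and likewise for the remaining 12 rows.
Every row agrees, so the formula is equivalent.

Yes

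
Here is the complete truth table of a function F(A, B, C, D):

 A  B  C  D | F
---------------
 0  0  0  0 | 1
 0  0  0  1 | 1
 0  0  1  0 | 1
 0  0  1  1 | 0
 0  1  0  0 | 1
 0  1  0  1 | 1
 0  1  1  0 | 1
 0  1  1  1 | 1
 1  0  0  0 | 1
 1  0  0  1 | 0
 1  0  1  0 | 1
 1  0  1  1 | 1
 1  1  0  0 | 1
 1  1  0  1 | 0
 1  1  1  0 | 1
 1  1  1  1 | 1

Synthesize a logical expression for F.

F(A, B, C, D) = NOT (((((NOT A AND NOT B) AND C) AND D) OR (((A AND NOT B) AND NOT C) AND D)) OR (((A AND B) AND NOT C) AND D))

There are just 3 zero rows: (0,0,1,1), (1,0,0,1), (1,1,0,1). Their minterms are ¬A·¬B·C·D, A·¬B·¬C·D, A·B·¬C·D; the OR of those covers precisely the 0-outputs, and negating it yields F.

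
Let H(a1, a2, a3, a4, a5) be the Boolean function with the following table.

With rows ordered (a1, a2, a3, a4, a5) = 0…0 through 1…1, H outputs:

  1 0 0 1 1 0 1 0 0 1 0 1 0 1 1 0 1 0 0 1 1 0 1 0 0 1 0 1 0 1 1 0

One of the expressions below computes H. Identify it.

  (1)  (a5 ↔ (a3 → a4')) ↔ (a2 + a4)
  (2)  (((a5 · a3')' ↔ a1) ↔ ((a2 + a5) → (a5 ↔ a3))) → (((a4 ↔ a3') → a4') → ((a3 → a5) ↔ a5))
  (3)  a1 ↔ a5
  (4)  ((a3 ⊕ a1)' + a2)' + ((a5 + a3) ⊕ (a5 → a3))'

1

(2): at (0,0,0,0,1) it gives 1, but H = 0 — eliminated.
(3): at (0,0,0,1,0) it gives 1, but H = 0 — eliminated.
(4): at (0,0,0,0,0) it gives 0, but H = 1 — eliminated.
That leaves (1). Evaluating it on every row reproduces the table of H exactly.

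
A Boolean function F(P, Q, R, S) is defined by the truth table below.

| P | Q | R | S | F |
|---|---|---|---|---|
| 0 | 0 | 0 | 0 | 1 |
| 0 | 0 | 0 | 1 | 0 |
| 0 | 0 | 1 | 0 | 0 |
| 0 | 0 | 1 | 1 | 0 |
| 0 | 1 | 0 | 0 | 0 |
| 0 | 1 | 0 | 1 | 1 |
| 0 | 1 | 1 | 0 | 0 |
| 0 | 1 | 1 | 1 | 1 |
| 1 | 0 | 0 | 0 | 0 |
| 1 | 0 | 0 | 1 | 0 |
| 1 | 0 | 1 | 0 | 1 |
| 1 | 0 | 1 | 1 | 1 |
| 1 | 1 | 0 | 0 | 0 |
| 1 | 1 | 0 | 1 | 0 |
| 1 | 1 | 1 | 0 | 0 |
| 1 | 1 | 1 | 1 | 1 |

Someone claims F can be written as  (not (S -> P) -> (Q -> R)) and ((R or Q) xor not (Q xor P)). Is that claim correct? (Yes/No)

No

Test each input against both F and the formula:
  P=0, Q=0, R=0, S=0: formula gives 1, F = 1 ✓
  P=0, Q=0, R=0, S=1: formula gives 1, but F = 0 ✗
Row (0,0,0,1) is a counterexample, so the formula is not equivalent to F.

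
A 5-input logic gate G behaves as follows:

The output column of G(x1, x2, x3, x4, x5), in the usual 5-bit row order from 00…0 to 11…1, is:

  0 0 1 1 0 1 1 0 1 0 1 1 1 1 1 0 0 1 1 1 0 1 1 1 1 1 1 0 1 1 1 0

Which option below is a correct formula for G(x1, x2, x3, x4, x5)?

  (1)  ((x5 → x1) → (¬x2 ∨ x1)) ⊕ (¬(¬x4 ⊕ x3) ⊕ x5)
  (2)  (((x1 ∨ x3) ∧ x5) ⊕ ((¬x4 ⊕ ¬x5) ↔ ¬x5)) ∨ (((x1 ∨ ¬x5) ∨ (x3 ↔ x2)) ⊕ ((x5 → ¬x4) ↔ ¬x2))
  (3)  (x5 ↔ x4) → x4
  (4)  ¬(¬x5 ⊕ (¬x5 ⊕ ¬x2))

(1) fails at (0,0,0,0,0): the formula yields 1, G is 0.
(3) fails at (0,0,0,0,1): the formula yields 1, G is 0.
(4) fails at (0,0,0,1,0): the formula yields 0, G is 1.
(2) is the remaining candidate, and it agrees with G on all 32 inputs.

2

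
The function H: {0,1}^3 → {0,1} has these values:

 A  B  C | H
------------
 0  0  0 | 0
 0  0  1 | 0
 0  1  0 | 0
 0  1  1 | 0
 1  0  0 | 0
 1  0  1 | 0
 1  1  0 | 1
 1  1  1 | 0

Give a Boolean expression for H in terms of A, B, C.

H(A, B, C) = (A AND B) AND NOT C

Only row (1,1,0) gives 1. That row's minterm A·B·¬C is H directly.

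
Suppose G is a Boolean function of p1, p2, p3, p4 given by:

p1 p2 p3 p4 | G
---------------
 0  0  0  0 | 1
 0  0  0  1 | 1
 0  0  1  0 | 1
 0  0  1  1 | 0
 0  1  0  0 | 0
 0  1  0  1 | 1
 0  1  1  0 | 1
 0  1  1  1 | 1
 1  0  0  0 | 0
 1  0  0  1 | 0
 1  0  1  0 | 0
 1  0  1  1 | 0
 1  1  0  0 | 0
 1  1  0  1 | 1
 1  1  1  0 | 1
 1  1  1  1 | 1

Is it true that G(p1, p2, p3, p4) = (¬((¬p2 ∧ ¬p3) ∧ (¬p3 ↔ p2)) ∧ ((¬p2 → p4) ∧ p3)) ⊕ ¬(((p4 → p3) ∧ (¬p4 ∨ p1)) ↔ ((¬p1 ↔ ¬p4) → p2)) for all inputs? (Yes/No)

Check the formula against G row by row:
  p1=0, p2=0, p3=0, p4=0: formula gives 1, G = 1 ✓
  p1=0, p2=0, p3=0, p4=1: formula gives 1, G = 1 ✓
  p1=0, p2=0, p3=1, p4=0: formula gives 1, G = 1 ✓
  p1=0, p2=0, p3=1, p4=1: formula gives 0, G = 0 ✓
  …
  p1=0, p2=1, p3=1, p4=1: formula gives 0, but G = 1 ✗
A single disagreement suffices: at (0,1,1,1) they differ, so the formula does not compute G.

No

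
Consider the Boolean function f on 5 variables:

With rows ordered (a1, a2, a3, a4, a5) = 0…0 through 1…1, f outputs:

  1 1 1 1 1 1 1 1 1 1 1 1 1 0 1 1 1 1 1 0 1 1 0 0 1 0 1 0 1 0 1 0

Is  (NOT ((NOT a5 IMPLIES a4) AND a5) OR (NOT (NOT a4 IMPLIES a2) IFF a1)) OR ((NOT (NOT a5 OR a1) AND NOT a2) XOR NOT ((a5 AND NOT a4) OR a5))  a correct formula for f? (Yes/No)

No

Evaluate (NOT ((NOT a5 IMPLIES a4) AND a5) OR (NOT (NOT a4 IMPLIES a2) IFF a1)) OR ((NOT (NOT a5 OR a1) AND NOT a2) XOR NOT ((a5 AND NOT a4) OR a5)) on each row and compare to f:
  a1=0, a2=0, a3=0, a4=0, a5=0: formula gives 1, f = 1 ✓
  a1=0, a2=0, a3=0, a4=0, a5=1: formula gives 1, f = 1 ✓
  a1=0, a2=0, a3=0, a4=1, a5=0: formula gives 1, f = 1 ✓
  a1=0, a2=0, a3=0, a4=1, a5=1: formula gives 1, f = 1 ✓
  …
  a1=0, a2=1, a3=1, a4=0, a5=1: formula gives 1, but f = 0 ✗
Row (0,1,1,0,1) is a counterexample, so the formula is not equivalent to f.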